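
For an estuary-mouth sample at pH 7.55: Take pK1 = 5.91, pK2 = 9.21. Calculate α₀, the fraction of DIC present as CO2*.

α₀ = 1 / (1 + K1/[H⁺] + K1K2/[H⁺]²) = 1 / (1 + 10^+1.64 + 10^-0.02)
   = 1 / (1 + 43.652 + 0.95499) = 1/45.607 = 0.02193

α₀ = 0.0219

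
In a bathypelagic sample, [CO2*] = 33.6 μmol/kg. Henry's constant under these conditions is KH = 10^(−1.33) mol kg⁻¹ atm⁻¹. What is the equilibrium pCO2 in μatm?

KH = 10^(−1.33) = 4.677×10^-2 mol kg⁻¹ atm⁻¹
pCO2 = [CO2*]/KH = 33.6×10^-6 / 4.677×10^-2 = 7.18×10^-4 atm = 718 μatm

pCO2 = 718 μatm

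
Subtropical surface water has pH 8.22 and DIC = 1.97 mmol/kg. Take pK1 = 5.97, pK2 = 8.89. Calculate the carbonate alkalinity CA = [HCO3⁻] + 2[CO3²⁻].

CA = [HCO3⁻] + 2[CO3²⁻] = (α₁ + 2α₂)·DIC
At pH 8.22: [H⁺]/K1 = 10^-2.25 = 0.0056234, K2/[H⁺] = 10^-0.67 = 0.21380
α₁ = 1/(1 + 0.0056234 + 0.21380) = 1/1.2194 = 0.8201; α₂ = α₁·K2/[H⁺] = 0.1753
α₁ + 2α₂ = 1.1707
CA = 1.1707 × 1.97 = 2.31 mmol/kg

CA = 2.31 mmol/kg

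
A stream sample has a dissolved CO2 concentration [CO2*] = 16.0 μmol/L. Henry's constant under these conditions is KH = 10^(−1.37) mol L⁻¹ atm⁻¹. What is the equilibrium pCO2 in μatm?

pCO2 = 375 μatm

KH = 10^(−1.37) = 4.266×10^-2 mol L⁻¹ atm⁻¹
pCO2 = [CO2*]/KH = 16.0×10^-6 / 4.266×10^-2 = 3.75×10^-4 atm = 375 μatm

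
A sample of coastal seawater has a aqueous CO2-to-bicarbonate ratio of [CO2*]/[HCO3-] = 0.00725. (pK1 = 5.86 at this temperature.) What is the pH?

From K1 = [H⁺][HCO3-]/[CO2*]:  pH = pK1 − log₁₀([CO2*]/[HCO3-])
log₁₀(0.00725) = -2.140
pH = 5.86 − (-2.140) = 8.00

pH = 8.00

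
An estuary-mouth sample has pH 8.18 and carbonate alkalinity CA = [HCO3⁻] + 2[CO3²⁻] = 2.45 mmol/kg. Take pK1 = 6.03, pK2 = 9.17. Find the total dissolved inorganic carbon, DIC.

DIC = 2.26 mmol/kg

CA = [HCO3⁻] + 2[CO3²⁻] = (α₁ + 2α₂)·DIC
At pH 8.18: [H⁺]/K1 = 10^-2.15 = 0.0070795, K2/[H⁺] = 10^-0.99 = 0.10233
α₁ = 1/(1 + 0.0070795 + 0.10233) = 1/1.1094 = 0.9014; α₂ = α₁·K2/[H⁺] = 0.09224
α₁ + 2α₂ = 1.0859
DIC = CA / (α₁ + 2α₂) = 2.45 / 1.0859 = 2.26 mmol/kg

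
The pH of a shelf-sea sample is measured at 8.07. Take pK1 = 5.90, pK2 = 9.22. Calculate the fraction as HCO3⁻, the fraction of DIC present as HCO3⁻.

α₁ = 0.928

α₁ = 1 / (1 + [H⁺]/K1 + K2/[H⁺]) = 1 / (1 + 10^-2.17 + 10^-1.15)
   = 1 / (1 + 0.0067608 + 0.070795) = 1/1.0776 = 0.9280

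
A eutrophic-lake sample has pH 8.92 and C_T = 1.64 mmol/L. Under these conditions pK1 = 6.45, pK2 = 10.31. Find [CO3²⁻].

α₂ = 1 / (1 + [H⁺]/K2 + [H⁺]²/(K1K2)) = 1 / (1 + 10^+1.39 + 10^-1.08)
   = 1 / (1 + 24.547 + 0.083176) = 1/25.630 = 0.03902
[CO3²⁻] = α₂ × DIC = 0.03902 × 1.64 = 0.0640 mmol/L

[CO3²⁻] = 0.0640 mmol/L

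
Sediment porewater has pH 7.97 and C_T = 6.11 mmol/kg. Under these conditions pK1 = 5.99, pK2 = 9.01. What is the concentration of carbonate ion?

[CO3²⁻] = 0.506 mmol/kg

α₂ = 1 / (1 + [H⁺]/K2 + [H⁺]²/(K1K2)) = 1 / (1 + 10^+1.04 + 10^-0.94)
   = 1 / (1 + 10.965 + 0.11482) = 1/12.080 = 0.08278
[CO3²⁻] = α₂ × DIC = 0.08278 × 6.11 = 0.506 mmol/kg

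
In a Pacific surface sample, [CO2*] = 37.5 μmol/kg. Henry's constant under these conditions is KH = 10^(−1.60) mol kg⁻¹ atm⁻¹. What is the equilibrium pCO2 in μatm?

pCO2 = 1490 μatm

KH = 10^(−1.60) = 2.512×10^-2 mol kg⁻¹ atm⁻¹
pCO2 = [CO2*]/KH = 37.5×10^-6 / 2.512×10^-2 = 1.49×10^-3 atm = 1490 μatm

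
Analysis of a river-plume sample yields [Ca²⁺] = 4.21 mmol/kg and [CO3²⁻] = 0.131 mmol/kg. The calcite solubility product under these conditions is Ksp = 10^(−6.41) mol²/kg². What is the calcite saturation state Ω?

Ksp = 10^(−6.41) = 3.890×10^-7
Ω = [Ca²⁺][CO3²⁻]/Ksp = (4.21×10^-3)(0.131×10^-3) / 3.890×10^-7 = 1.42

Ω = 1.42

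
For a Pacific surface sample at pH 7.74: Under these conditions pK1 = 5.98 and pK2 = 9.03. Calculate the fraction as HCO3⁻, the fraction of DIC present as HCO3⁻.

α₁ = 1 / (1 + [H⁺]/K1 + K2/[H⁺]) = 1 / (1 + 10^-1.76 + 10^-1.29)
   = 1 / (1 + 0.017378 + 0.051286) = 1/1.0687 = 0.9357

α₁ = 0.936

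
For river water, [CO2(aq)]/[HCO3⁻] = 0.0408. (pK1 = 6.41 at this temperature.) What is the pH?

pH = 7.80

From K1 = [H⁺][HCO3⁻]/[CO2(aq)]:  pH = pK1 − log₁₀([CO2(aq)]/[HCO3⁻])
log₁₀(0.0408) = -1.389
pH = 6.41 − (-1.389) = 7.80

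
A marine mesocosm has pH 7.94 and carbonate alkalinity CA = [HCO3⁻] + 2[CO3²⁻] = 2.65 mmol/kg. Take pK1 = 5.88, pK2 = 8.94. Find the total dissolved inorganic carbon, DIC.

DIC = 2.45 mmol/kg

CA = [HCO3⁻] + 2[CO3²⁻] = (α₁ + 2α₂)·DIC
At pH 7.94: [H⁺]/K1 = 10^-2.06 = 0.0087096, K2/[H⁺] = 10^-1.00 = 0.10000
α₁ = 1/(1 + 0.0087096 + 0.10000) = 1/1.1087 = 0.9019; α₂ = α₁·K2/[H⁺] = 0.09019
α₁ + 2α₂ = 1.0823
DIC = CA / (α₁ + 2α₂) = 2.65 / 1.0823 = 2.45 mmol/kg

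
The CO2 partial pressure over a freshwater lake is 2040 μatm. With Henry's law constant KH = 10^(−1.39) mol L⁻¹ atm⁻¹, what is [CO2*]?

[CO2*] = 83.1 μmol/L

KH = 10^(−1.39) = 4.074×10^-2 mol L⁻¹ atm⁻¹
[CO2*] = KH · pCO2 = 4.074×10^-2 × 2040×10^-6 atm = 8.31×10^-5 mol/L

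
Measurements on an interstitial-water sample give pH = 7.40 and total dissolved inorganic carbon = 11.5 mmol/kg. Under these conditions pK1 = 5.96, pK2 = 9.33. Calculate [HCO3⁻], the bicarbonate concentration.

α₁ = 1 / (1 + [H⁺]/K1 + K2/[H⁺]) = 1 / (1 + 10^-1.44 + 10^-1.93)
   = 1 / (1 + 0.036308 + 0.011749) = 1/1.0481 = 0.9541
[HCO3⁻] = α₁ × DIC = 0.9541 × 11.5 = 11.0 mmol/kg

[HCO3⁻] = 11.0 mmol/kg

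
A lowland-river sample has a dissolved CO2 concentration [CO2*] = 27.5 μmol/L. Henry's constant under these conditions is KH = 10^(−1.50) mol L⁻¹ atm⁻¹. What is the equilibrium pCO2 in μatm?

KH = 10^(−1.50) = 3.162×10^-2 mol L⁻¹ atm⁻¹
pCO2 = [CO2*]/KH = 27.5×10^-6 / 3.162×10^-2 = 8.70×10^-4 atm = 870 μatm

pCO2 = 870 μatm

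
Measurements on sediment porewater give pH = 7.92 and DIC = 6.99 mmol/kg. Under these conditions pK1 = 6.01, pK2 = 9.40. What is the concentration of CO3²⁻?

[CO3²⁻] = 0.221 mmol/kg

α₂ = 1 / (1 + [H⁺]/K2 + [H⁺]²/(K1K2)) = 1 / (1 + 10^+1.48 + 10^-0.43)
   = 1 / (1 + 30.200 + 0.37154) = 1/31.571 = 0.03167
[CO3²⁻] = α₂ × DIC = 0.03167 × 6.99 = 0.221 mmol/kg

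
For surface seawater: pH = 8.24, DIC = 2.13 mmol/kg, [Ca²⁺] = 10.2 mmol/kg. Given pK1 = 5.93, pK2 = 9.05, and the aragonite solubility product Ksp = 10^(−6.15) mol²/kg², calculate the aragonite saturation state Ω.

α₂ = 1 / (1 + [H⁺]/K2 + [H⁺]²/(K1K2)) = 1 / (1 + 10^+0.81 + 10^-1.50)
   = 1 / (1 + 6.4565 + 0.031623) = 1/7.4882 = 0.1335
[CO3²⁻] = α₂ × DIC = 0.1335 × 2.13 = 0.2844 mmol/kg
Ksp = 10^(−6.15) = 7.079×10^-7
Ω = [Ca²⁺][CO3²⁻]/Ksp = (10.2×10^-3)(2.844×10^-4) / 7.079×10^-7 = 4.10

Ω = 4.10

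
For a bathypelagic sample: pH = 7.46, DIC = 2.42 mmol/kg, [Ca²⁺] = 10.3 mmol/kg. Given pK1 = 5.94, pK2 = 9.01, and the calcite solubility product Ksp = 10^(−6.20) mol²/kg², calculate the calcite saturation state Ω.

α₂ = 1 / (1 + [H⁺]/K2 + [H⁺]²/(K1K2)) = 1 / (1 + 10^+1.55 + 10^+0.03)
   = 1 / (1 + 35.481 + 1.0715) = 1/37.553 = 0.02663
[CO3²⁻] = α₂ × DIC = 0.02663 × 2.42 = 0.06444 mmol/kg
Ksp = 10^(−6.20) = 6.310×10^-7
Ω = [Ca²⁺][CO3²⁻]/Ksp = (10.3×10^-3)(6.444×10^-5) / 6.310×10^-7 = 1.05

Ω = 1.05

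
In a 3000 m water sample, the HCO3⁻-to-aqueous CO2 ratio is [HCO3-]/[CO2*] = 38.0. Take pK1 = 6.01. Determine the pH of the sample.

pH = 7.59

From K1 = [H⁺][HCO3-]/[CO2*]:  pH = pK1 + log₁₀([HCO3-]/[CO2*])
log₁₀(38.0) = +1.580
pH = 6.01 + (+1.580) = 7.59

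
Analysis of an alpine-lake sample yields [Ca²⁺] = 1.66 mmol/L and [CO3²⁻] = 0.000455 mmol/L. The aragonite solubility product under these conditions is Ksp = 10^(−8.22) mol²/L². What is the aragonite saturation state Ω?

Ksp = 10^(−8.22) = 6.026×10^-9
Ω = [Ca²⁺][CO3²⁻]/Ksp = (1.66×10^-3)(0.000455×10^-3) / 6.026×10^-9 = 0.125

Ω = 0.125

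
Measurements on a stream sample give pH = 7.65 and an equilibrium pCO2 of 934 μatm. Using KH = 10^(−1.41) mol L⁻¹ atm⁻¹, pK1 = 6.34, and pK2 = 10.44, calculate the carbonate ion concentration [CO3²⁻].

[CO2*] = KH · pCO2 = 10^(−1.41) × 934×10^-6 = 3.634×10^-5 mol/L
α₀ = 1/(1 + K1/[H⁺] + K1K2/[H⁺]²) = 1/(1 + 10^+1.31 + 10^-1.48) = 0.04662
DIC = [CO2*]/α₀ = 3.634×10^-5 / 0.04662 = 0.7794 mmol/L
[CO3²⁻] = α₂·DIC; α₂ = 0.001544, so [CO3²⁻] = 0.001544 × 0.7794 = 0.00120 mmol/L = 1.20 μmol/L

[CO3²⁻] = 1.20 μmol/L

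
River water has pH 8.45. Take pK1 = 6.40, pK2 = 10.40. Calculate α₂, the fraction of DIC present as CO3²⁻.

α₂ = 1 / (1 + [H⁺]/K2 + [H⁺]²/(K1K2)) = 1 / (1 + 10^+1.95 + 10^-0.10)
   = 1 / (1 + 89.125 + 0.79433) = 1/90.919 = 0.01100

α₂ = 0.0110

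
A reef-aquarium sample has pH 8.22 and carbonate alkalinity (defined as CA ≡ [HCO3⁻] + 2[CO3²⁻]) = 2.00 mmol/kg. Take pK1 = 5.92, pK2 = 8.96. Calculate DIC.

DIC = 1.74 mmol/kg

CA = [HCO3⁻] + 2[CO3²⁻] = (α₁ + 2α₂)·DIC
At pH 8.22: [H⁺]/K1 = 10^-2.30 = 0.0050119, K2/[H⁺] = 10^-0.74 = 0.18197
α₁ = 1/(1 + 0.0050119 + 0.18197) = 1/1.1870 = 0.8425; α₂ = α₁·K2/[H⁺] = 0.1533
α₁ + 2α₂ = 1.1491
DIC = CA / (α₁ + 2α₂) = 2.00 / 1.1491 = 1.74 mmol/kg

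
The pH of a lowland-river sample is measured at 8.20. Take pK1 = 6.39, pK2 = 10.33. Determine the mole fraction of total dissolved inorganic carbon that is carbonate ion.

α₂ = 1 / (1 + [H⁺]/K2 + [H⁺]²/(K1K2)) = 1 / (1 + 10^+2.13 + 10^+0.32)
   = 1 / (1 + 134.90 + 2.0893) = 1/137.99 = 0.007247

α₂ = 0.00725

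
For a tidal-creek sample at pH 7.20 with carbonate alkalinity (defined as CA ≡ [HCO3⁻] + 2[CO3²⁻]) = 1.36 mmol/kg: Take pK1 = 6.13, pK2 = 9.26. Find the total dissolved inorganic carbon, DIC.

CA = [HCO3⁻] + 2[CO3²⁻] = (α₁ + 2α₂)·DIC
At pH 7.20: [H⁺]/K1 = 10^-1.07 = 0.085114, K2/[H⁺] = 10^-2.06 = 0.0087096
α₁ = 1/(1 + 0.085114 + 0.0087096) = 1/1.0938 = 0.9142; α₂ = α₁·K2/[H⁺] = 0.007963
α₁ + 2α₂ = 0.9301
DIC = CA / (α₁ + 2α₂) = 1.36 / 0.9301 = 1.46 mmol/kg

DIC = 1.46 mmol/kg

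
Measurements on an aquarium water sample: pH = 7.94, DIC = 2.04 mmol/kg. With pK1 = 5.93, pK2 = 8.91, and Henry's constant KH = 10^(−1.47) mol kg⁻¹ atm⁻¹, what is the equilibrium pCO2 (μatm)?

pCO2 = 527 μatm

α₀ = 1 / (1 + K1/[H⁺] + K1K2/[H⁺]²) = 1 / (1 + 10^+2.01 + 10^+1.04)
   = 1 / (1 + 102.33 + 10.965) = 1/114.29 = 0.008749
[CO2*] = α₀ × DIC = 0.008749 × 2.04 = 0.01785 mmol/kg = 17.85 μmol/kg
pCO2 = [CO2*]/KH = 1.785×10^-5 / 3.388×10^-2 = 527 μatm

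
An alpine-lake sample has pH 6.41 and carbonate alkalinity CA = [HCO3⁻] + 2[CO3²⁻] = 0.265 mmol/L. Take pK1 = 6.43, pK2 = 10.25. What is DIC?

CA = [HCO3⁻] + 2[CO3²⁻] = (α₁ + 2α₂)·DIC
At pH 6.41: [H⁺]/K1 = 10^0.02 = 1.0471, K2/[H⁺] = 10^-3.84 = 0.00014454
α₁ = 1/(1 + 1.0471 + 0.00014454) = 1/2.0473 = 0.4885; α₂ = α₁·K2/[H⁺] = 7.060×10^-5
α₁ + 2α₂ = 0.4886
DIC = CA / (α₁ + 2α₂) = 0.265 / 0.4886 = 0.542 mmol/L

DIC = 0.542 mmol/L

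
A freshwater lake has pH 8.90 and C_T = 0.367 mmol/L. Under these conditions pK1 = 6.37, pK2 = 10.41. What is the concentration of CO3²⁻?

[CO3²⁻] = 11.0 μmol/L

α₂ = 1 / (1 + [H⁺]/K2 + [H⁺]²/(K1K2)) = 1 / (1 + 10^+1.51 + 10^-1.02)
   = 1 / (1 + 32.359 + 0.095499) = 1/33.455 = 0.02989
[CO3²⁻] = α₂ × DIC = 0.02989 × 0.367 = 0.0110 mmol/L = 11.0 μmol/L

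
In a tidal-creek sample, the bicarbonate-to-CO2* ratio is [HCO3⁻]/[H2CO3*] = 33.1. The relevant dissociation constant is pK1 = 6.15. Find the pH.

pH = 7.67

From K1 = [H⁺][HCO3⁻]/[H2CO3*]:  pH = pK1 + log₁₀([HCO3⁻]/[H2CO3*])
log₁₀(33.1) = +1.520
pH = 6.15 + (+1.520) = 7.67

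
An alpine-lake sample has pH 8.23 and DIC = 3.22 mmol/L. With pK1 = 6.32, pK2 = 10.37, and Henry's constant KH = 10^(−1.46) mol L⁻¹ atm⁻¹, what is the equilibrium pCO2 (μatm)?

α₀ = 1 / (1 + K1/[H⁺] + K1K2/[H⁺]²) = 1 / (1 + 10^+1.91 + 10^-0.23)
   = 1 / (1 + 81.283 + 0.58884) = 1/82.872 = 0.01207
[CO2*] = α₀ × DIC = 0.01207 × 3.22 = 0.03886 mmol/L
pCO2 = [CO2*]/KH = 3.886×10^-5 / 3.467×10^-2 = 1120 μatm

pCO2 = 1120 μatm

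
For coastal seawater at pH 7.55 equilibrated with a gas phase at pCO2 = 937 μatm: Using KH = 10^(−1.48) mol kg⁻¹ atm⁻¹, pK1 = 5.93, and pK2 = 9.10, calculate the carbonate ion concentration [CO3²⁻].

[CO3²⁻] = 0.0365 mmol/kg

[CO2*] = KH · pCO2 = 10^(−1.48) × 937×10^-6 = 3.103×10^-5 mol/kg
α₀ = 1/(1 + K1/[H⁺] + K1K2/[H⁺]²) = 1/(1 + 10^+1.62 + 10^+0.07) = 0.02280
DIC = [CO2*]/α₀ = 3.103×10^-5 / 0.02280 = 1.361 mmol/kg
[CO3²⁻] = α₂·DIC; α₂ = 0.02679, so [CO3²⁻] = 0.02679 × 1.361 = 0.0365 mmol/kg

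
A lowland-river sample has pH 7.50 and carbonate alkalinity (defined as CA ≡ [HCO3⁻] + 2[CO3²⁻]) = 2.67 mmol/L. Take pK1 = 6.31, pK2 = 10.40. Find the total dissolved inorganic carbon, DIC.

CA = [HCO3⁻] + 2[CO3²⁻] = (α₁ + 2α₂)·DIC
At pH 7.50: [H⁺]/K1 = 10^-1.19 = 0.064565, K2/[H⁺] = 10^-2.90 = 0.0012589
α₁ = 1/(1 + 0.064565 + 0.0012589) = 1/1.0658 = 0.9382; α₂ = α₁·K2/[H⁺] = 0.001181
α₁ + 2α₂ = 0.9406
DIC = CA / (α₁ + 2α₂) = 2.67 / 0.9406 = 2.84 mmol/L

DIC = 2.84 mmol/L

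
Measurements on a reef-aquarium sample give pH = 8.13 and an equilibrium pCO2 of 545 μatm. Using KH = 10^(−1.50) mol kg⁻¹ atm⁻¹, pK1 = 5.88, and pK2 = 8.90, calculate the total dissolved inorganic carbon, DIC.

DIC = 3.60 mmol/kg

[CO2*] = KH · pCO2 = 10^(−1.50) × 545×10^-6 = 1.723×10^-5 mol/kg
α₀ = 1/(1 + K1/[H⁺] + K1K2/[H⁺]²) = 1/(1 + 10^+2.25 + 10^+1.48) = 0.004784
DIC = [CO2*]/α₀ = 1.723×10^-5 / 0.004784 = 3.60 mmol/kg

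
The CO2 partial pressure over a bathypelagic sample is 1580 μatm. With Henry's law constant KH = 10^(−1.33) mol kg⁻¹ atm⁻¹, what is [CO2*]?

[CO2*] = 73.9 μmol/kg

KH = 10^(−1.33) = 4.677×10^-2 mol kg⁻¹ atm⁻¹
[CO2*] = KH · pCO2 = 4.677×10^-2 × 1580×10^-6 atm = 7.39×10^-5 mol/kg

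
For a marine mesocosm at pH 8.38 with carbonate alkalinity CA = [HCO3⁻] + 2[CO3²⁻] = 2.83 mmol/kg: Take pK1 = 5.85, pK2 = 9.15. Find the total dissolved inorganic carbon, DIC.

CA = [HCO3⁻] + 2[CO3²⁻] = (α₁ + 2α₂)·DIC
At pH 8.38: [H⁺]/K1 = 10^-2.53 = 0.0029512, K2/[H⁺] = 10^-0.77 = 0.16982
α₁ = 1/(1 + 0.0029512 + 0.16982) = 1/1.1728 = 0.8527; α₂ = α₁·K2/[H⁺] = 0.1448
α₁ + 2α₂ = 1.1423
DIC = CA / (α₁ + 2α₂) = 2.83 / 1.1423 = 2.48 mmol/kg

DIC = 2.48 mmol/kg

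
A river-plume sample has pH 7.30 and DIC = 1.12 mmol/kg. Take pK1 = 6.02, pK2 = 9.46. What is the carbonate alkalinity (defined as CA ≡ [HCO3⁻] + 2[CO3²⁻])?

CA = [HCO3⁻] + 2[CO3²⁻] = (α₁ + 2α₂)·DIC
At pH 7.30: [H⁺]/K1 = 10^-1.28 = 0.052481, K2/[H⁺] = 10^-2.16 = 0.0069183
α₁ = 1/(1 + 0.052481 + 0.0069183) = 1/1.0594 = 0.9439; α₂ = α₁·K2/[H⁺] = 0.006530
α₁ + 2α₂ = 0.9570
CA = 0.9570 × 1.12 = 1.07 mmol/kg

CA = 1.07 mmol/kg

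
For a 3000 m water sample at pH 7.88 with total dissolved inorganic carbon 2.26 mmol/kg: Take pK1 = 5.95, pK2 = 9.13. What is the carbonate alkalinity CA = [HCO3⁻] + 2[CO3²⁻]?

CA = [HCO3⁻] + 2[CO3²⁻] = (α₁ + 2α₂)·DIC
At pH 7.88: [H⁺]/K1 = 10^-1.93 = 0.011749, K2/[H⁺] = 10^-1.25 = 0.056234
α₁ = 1/(1 + 0.011749 + 0.056234) = 1/1.0680 = 0.9363; α₂ = α₁·K2/[H⁺] = 0.05265
α₁ + 2α₂ = 1.0417
CA = 1.0417 × 2.26 = 2.35 mmol/kg

CA = 2.35 mmol/kg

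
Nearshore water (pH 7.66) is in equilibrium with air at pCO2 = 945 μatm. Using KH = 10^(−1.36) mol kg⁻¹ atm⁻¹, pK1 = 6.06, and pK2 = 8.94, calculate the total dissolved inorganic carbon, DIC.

DIC = 1.77 mmol/kg

[CO2*] = KH · pCO2 = 10^(−1.36) × 945×10^-6 = 4.125×10^-5 mol/kg
α₀ = 1/(1 + K1/[H⁺] + K1K2/[H⁺]²) = 1/(1 + 10^+1.60 + 10^+0.32) = 0.02331
DIC = [CO2*]/α₀ = 4.125×10^-5 / 0.02331 = 1.77 mmol/kg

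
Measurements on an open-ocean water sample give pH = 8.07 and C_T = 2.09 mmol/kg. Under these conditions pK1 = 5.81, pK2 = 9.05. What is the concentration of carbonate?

α₂ = 1 / (1 + [H⁺]/K2 + [H⁺]²/(K1K2)) = 1 / (1 + 10^+0.98 + 10^-1.28)
   = 1 / (1 + 9.5499 + 0.052481) = 1/10.602 = 0.09432
[CO3²⁻] = α₂ × DIC = 0.09432 × 2.09 = 0.197 mmol/kg

[CO3²⁻] = 0.197 mmol/kg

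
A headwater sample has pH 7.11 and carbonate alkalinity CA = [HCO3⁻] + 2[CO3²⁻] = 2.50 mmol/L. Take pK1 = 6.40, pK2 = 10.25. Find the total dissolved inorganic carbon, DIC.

DIC = 2.98 mmol/L

CA = [HCO3⁻] + 2[CO3²⁻] = (α₁ + 2α₂)·DIC
At pH 7.11: [H⁺]/K1 = 10^-0.71 = 0.19498, K2/[H⁺] = 10^-3.14 = 0.00072444
α₁ = 1/(1 + 0.19498 + 0.00072444) = 1/1.1957 = 0.8363; α₂ = α₁·K2/[H⁺] = 0.0006059
α₁ + 2α₂ = 0.8375
DIC = CA / (α₁ + 2α₂) = 2.50 / 0.8375 = 2.98 mmol/L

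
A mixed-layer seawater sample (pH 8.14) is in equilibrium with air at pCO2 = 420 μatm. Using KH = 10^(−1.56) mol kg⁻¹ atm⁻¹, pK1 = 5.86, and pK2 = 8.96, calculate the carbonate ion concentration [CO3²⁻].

[CO3²⁻] = 0.334 mmol/kg

[CO2*] = KH · pCO2 = 10^(−1.56) × 420×10^-6 = 1.157×10^-5 mol/kg
α₀ = 1/(1 + K1/[H⁺] + K1K2/[H⁺]²) = 1/(1 + 10^+2.28 + 10^+1.46) = 0.004537
DIC = [CO2*]/α₀ = 1.157×10^-5 / 0.004537 = 2.549 mmol/kg
[CO3²⁻] = α₂·DIC; α₂ = 0.1309, so [CO3²⁻] = 0.1309 × 2.549 = 0.334 mmol/kg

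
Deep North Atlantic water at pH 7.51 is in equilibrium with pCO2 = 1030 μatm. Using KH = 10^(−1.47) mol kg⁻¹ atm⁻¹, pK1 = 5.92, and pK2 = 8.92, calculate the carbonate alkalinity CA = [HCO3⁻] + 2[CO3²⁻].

CA = 1.46 mmol/kg

[CO2*] = KH · pCO2 = 10^(−1.47) × 1030×10^-6 = 3.490×10^-5 mol/kg
α₀ = 1/(1 + K1/[H⁺] + K1K2/[H⁺]²) = 1/(1 + 10^+1.59 + 10^+0.18) = 0.02414
DIC = [CO2*]/α₀ = 3.490×10^-5 / 0.02414 = 1.446 mmol/kg
CA = (α₁ + 2α₂)·DIC = (0.9393 + 2×0.03654) × 1.446 = 1.46 mmol/kg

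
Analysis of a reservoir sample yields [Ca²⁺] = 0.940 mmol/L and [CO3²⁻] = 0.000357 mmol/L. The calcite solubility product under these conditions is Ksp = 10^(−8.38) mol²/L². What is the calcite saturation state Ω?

Ω = 0.0805

Ksp = 10^(−8.38) = 4.169×10^-9
Ω = [Ca²⁺][CO3²⁻]/Ksp = (0.940×10^-3)(0.000357×10^-3) / 4.169×10^-9 = 0.0805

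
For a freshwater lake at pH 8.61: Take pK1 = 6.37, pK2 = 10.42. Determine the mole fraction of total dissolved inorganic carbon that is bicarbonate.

α₁ = 1 / (1 + [H⁺]/K1 + K2/[H⁺]) = 1 / (1 + 10^-2.24 + 10^-1.81)
   = 1 / (1 + 0.0057544 + 0.015488) = 1/1.0212 = 0.9792

α₁ = 0.979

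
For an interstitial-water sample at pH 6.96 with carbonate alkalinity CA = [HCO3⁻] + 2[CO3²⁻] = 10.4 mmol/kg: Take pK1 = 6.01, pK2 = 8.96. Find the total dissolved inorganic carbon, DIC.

CA = [HCO3⁻] + 2[CO3²⁻] = (α₁ + 2α₂)·DIC
At pH 6.96: [H⁺]/K1 = 10^-0.95 = 0.11220, K2/[H⁺] = 10^-2.00 = 0.010000
α₁ = 1/(1 + 0.11220 + 0.010000) = 1/1.1222 = 0.8911; α₂ = α₁·K2/[H⁺] = 0.008911
α₁ + 2α₂ = 0.9089
DIC = CA / (α₁ + 2α₂) = 10.4 / 0.9089 = 11.4 mmol/kg

DIC = 11.4 mmol/kg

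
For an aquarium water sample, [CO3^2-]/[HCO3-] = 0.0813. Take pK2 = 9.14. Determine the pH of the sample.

pH = 8.05

From K2 = [H⁺][CO3^2-]/[HCO3-]:  pH = pK2 + log₁₀([CO3^2-]/[HCO3-])
log₁₀(0.0813) = -1.090
pH = 9.14 + (-1.090) = 8.05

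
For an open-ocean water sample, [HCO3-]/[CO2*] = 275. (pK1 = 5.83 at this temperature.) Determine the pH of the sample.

pH = 8.27

From K1 = [H⁺][HCO3-]/[CO2*]:  pH = pK1 + log₁₀([HCO3-]/[CO2*])
log₁₀(275) = +2.439
pH = 5.83 + (+2.439) = 8.27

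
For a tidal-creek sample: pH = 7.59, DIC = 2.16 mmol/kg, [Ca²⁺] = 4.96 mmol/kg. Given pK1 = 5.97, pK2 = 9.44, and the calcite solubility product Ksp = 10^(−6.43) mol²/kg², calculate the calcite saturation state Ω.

α₂ = 1 / (1 + [H⁺]/K2 + [H⁺]²/(K1K2)) = 1 / (1 + 10^+1.85 + 10^+0.23)
   = 1 / (1 + 70.795 + 1.6982) = 1/73.493 = 0.01361
[CO3²⁻] = α₂ × DIC = 0.01361 × 2.16 = 0.02939 mmol/kg
Ksp = 10^(−6.43) = 3.715×10^-7
Ω = [Ca²⁺][CO3²⁻]/Ksp = (4.96×10^-3)(2.939×10^-5) / 3.715×10^-7 = 0.392

Ω = 0.392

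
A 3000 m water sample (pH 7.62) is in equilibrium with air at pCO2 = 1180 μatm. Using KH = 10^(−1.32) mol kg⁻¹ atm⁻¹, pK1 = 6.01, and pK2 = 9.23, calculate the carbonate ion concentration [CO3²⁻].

[CO3²⁻] = 0.0565 mmol/kg

[CO2*] = KH · pCO2 = 10^(−1.32) × 1180×10^-6 = 5.648×10^-5 mol/kg
α₀ = 1/(1 + K1/[H⁺] + K1K2/[H⁺]²) = 1/(1 + 10^+1.61 + 10^+0.00) = 0.02340
DIC = [CO2*]/α₀ = 5.648×10^-5 / 0.02340 = 2.414 mmol/kg
[CO3²⁻] = α₂·DIC; α₂ = 0.02340, so [CO3²⁻] = 0.02340 × 2.414 = 0.0565 mmol/kg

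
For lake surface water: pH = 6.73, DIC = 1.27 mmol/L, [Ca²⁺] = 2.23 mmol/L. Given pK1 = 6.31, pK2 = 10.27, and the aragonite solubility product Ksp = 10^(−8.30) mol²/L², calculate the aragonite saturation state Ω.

α₂ = 1 / (1 + [H⁺]/K2 + [H⁺]²/(K1K2)) = 1 / (1 + 10^+3.54 + 10^+3.12)
   = 1 / (1 + 3467.4 + 1318.3) = 1/4786.6 = 0.0002089
[CO3²⁻] = α₂ × DIC = 0.0002089 × 1.27 = 0.0002653 mmol/L = 0.2653 μmol/L
Ksp = 10^(−8.30) = 5.012×10^-9
Ω = [Ca²⁺][CO3²⁻]/Ksp = (2.23×10^-3)(2.653×10^-7) / 5.012×10^-9 = 0.118

Ω = 0.118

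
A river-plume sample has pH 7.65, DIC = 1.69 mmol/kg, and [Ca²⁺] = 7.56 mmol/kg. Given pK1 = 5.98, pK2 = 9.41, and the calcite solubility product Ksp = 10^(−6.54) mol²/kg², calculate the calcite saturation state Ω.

Ω = 0.741

α₂ = 1 / (1 + [H⁺]/K2 + [H⁺]²/(K1K2)) = 1 / (1 + 10^+1.76 + 10^+0.09)
   = 1 / (1 + 57.544 + 1.2303) = 1/59.774 = 0.01673
[CO3²⁻] = α₂ × DIC = 0.01673 × 1.69 = 0.02827 mmol/kg
Ksp = 10^(−6.54) = 2.884×10^-7
Ω = [Ca²⁺][CO3²⁻]/Ksp = (7.56×10^-3)(2.827×10^-5) / 2.884×10^-7 = 0.741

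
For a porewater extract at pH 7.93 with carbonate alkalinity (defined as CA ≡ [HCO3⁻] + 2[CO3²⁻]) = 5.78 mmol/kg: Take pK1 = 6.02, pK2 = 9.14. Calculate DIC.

DIC = 5.53 mmol/kg

CA = [HCO3⁻] + 2[CO3²⁻] = (α₁ + 2α₂)·DIC
At pH 7.93: [H⁺]/K1 = 10^-1.91 = 0.012303, K2/[H⁺] = 10^-1.21 = 0.061660
α₁ = 1/(1 + 0.012303 + 0.061660) = 1/1.0740 = 0.9311; α₂ = α₁·K2/[H⁺] = 0.05741
α₁ + 2α₂ = 1.0460
DIC = CA / (α₁ + 2α₂) = 5.78 / 1.0460 = 5.53 mmol/kg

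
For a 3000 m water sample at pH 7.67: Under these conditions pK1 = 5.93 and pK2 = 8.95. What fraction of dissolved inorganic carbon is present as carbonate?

α₂ = 1 / (1 + [H⁺]/K2 + [H⁺]²/(K1K2)) = 1 / (1 + 10^+1.28 + 10^-0.46)
   = 1 / (1 + 19.055 + 0.34674) = 1/20.401 = 0.04902

α₂ = 0.0490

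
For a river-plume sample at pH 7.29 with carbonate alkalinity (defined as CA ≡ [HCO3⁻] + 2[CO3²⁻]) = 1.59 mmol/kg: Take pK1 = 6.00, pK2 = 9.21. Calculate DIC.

CA = [HCO3⁻] + 2[CO3²⁻] = (α₁ + 2α₂)·DIC
At pH 7.29: [H⁺]/K1 = 10^-1.29 = 0.051286, K2/[H⁺] = 10^-1.92 = 0.012023
α₁ = 1/(1 + 0.051286 + 0.012023) = 1/1.0633 = 0.9405; α₂ = α₁·K2/[H⁺] = 0.01131
α₁ + 2α₂ = 0.9631
DIC = CA / (α₁ + 2α₂) = 1.59 / 0.9631 = 1.65 mmol/kg

DIC = 1.65 mmol/kg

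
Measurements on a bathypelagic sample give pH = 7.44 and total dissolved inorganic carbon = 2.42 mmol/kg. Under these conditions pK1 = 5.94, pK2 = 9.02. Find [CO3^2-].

α₂ = 1 / (1 + [H⁺]/K2 + [H⁺]²/(K1K2)) = 1 / (1 + 10^+1.58 + 10^+0.08)
   = 1 / (1 + 38.019 + 1.2023) = 1/40.221 = 0.02486
[CO3²⁻] = α₂ × DIC = 0.02486 × 2.42 = 0.0602 mmol/kg

[CO3²⁻] = 0.0602 mmol/kg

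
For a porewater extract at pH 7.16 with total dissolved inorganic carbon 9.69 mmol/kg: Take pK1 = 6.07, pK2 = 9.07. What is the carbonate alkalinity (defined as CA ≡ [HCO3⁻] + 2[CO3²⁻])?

CA = [HCO3⁻] + 2[CO3²⁻] = (α₁ + 2α₂)·DIC
At pH 7.16: [H⁺]/K1 = 10^-1.09 = 0.081283, K2/[H⁺] = 10^-1.91 = 0.012303
α₁ = 1/(1 + 0.081283 + 0.012303) = 1/1.0936 = 0.9144; α₂ = α₁·K2/[H⁺] = 0.01125
α₁ + 2α₂ = 0.9369
CA = 0.9369 × 9.69 = 9.08 mmol/kg

CA = 9.08 mmol/kg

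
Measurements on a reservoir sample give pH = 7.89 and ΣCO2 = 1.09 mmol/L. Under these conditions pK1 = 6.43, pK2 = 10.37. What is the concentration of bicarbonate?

α₁ = 1 / (1 + [H⁺]/K1 + K2/[H⁺]) = 1 / (1 + 10^-1.46 + 10^-2.48)
   = 1 / (1 + 0.034674 + 0.0033113) = 1/1.0380 = 0.9634
[HCO3⁻] = α₁ × DIC = 0.9634 × 1.09 = 1.05 mmol/L

[HCO3⁻] = 1.05 mmol/L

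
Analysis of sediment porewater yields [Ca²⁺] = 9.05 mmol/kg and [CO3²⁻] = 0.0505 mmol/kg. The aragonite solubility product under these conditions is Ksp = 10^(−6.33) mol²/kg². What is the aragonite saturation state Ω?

Ω = 0.977

Ksp = 10^(−6.33) = 4.677×10^-7
Ω = [Ca²⁺][CO3²⁻]/Ksp = (9.05×10^-3)(0.0505×10^-3) / 4.677×10^-7 = 0.977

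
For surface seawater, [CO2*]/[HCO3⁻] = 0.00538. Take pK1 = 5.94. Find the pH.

From K1 = [H⁺][HCO3⁻]/[CO2*]:  pH = pK1 − log₁₀([CO2*]/[HCO3⁻])
log₁₀(0.00538) = -2.269
pH = 5.94 − (-2.269) = 8.21

pH = 8.21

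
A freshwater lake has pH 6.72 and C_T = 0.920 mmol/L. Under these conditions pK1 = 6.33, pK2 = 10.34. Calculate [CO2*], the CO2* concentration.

α₀ = 1 / (1 + K1/[H⁺] + K1K2/[H⁺]²) = 1 / (1 + 10^+0.39 + 10^-3.23)
   = 1 / (1 + 2.4547 + 0.00058884) = 1/3.4553 = 0.2894
[CO2*] = α₀ × DIC = 0.2894 × 0.920 = 0.266 mmol/L

[CO2*] = 0.266 mmol/L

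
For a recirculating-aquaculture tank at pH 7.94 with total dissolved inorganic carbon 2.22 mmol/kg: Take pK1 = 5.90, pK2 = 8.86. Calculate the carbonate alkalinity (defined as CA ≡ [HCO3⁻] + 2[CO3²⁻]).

CA = 2.44 mmol/kg

CA = [HCO3⁻] + 2[CO3²⁻] = (α₁ + 2α₂)·DIC
At pH 7.94: [H⁺]/K1 = 10^-2.04 = 0.0091201, K2/[H⁺] = 10^-0.92 = 0.12023
α₁ = 1/(1 + 0.0091201 + 0.12023) = 1/1.1293 = 0.8855; α₂ = α₁·K2/[H⁺] = 0.1065
α₁ + 2α₂ = 1.0984
CA = 1.0984 × 2.22 = 2.44 mmol/kg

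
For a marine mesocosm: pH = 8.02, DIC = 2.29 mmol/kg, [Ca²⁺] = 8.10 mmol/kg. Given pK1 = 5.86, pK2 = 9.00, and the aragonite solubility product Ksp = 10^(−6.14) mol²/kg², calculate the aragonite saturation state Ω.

Ω = 2.41

α₂ = 1 / (1 + [H⁺]/K2 + [H⁺]²/(K1K2)) = 1 / (1 + 10^+0.98 + 10^-1.18)
   = 1 / (1 + 9.5499 + 0.066069) = 1/10.616 = 0.09420
[CO3²⁻] = α₂ × DIC = 0.09420 × 2.29 = 0.2157 mmol/kg
Ksp = 10^(−6.14) = 7.244×10^-7
Ω = [Ca²⁺][CO3²⁻]/Ksp = (8.10×10^-3)(2.157×10^-4) / 7.244×10^-7 = 2.41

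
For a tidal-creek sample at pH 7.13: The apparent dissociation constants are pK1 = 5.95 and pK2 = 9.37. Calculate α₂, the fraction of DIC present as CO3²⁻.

α₂ = 1 / (1 + [H⁺]/K2 + [H⁺]²/(K1K2)) = 1 / (1 + 10^+2.24 + 10^+1.06)
   = 1 / (1 + 173.78 + 11.482) = 1/186.26 = 0.005369

α₂ = 0.00537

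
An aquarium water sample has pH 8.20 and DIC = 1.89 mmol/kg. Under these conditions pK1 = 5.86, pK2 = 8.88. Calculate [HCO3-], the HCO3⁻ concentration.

α₁ = 1 / (1 + [H⁺]/K1 + K2/[H⁺]) = 1 / (1 + 10^-2.34 + 10^-0.68)
   = 1 / (1 + 0.0045709 + 0.20893) = 1/1.2135 = 0.8241
[HCO3⁻] = α₁ × DIC = 0.8241 × 1.89 = 1.56 mmol/kg

[HCO3⁻] = 1.56 mmol/kg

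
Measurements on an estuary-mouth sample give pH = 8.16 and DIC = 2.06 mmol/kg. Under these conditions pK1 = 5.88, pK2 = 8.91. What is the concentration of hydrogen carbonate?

α₁ = 1 / (1 + [H⁺]/K1 + K2/[H⁺]) = 1 / (1 + 10^-2.28 + 10^-0.75)
   = 1 / (1 + 0.0052481 + 0.17783) = 1/1.1831 = 0.8453
[HCO3⁻] = α₁ × DIC = 0.8453 × 2.06 = 1.74 mmol/kg

[HCO3⁻] = 1.74 mmol/kg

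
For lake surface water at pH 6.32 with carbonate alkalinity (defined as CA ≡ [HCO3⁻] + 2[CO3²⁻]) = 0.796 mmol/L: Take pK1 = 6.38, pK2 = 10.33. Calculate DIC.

DIC = 1.71 mmol/L

CA = [HCO3⁻] + 2[CO3²⁻] = (α₁ + 2α₂)·DIC
At pH 6.32: [H⁺]/K1 = 10^0.06 = 1.1482, K2/[H⁺] = 10^-4.01 = 9.7724×10^-5
α₁ = 1/(1 + 1.1482 + 9.7724×10^-5) = 1/2.1483 = 0.4655; α₂ = α₁·K2/[H⁺] = 4.549×10^-5
α₁ + 2α₂ = 0.4656
DIC = CA / (α₁ + 2α₂) = 0.796 / 0.4656 = 1.71 mmol/L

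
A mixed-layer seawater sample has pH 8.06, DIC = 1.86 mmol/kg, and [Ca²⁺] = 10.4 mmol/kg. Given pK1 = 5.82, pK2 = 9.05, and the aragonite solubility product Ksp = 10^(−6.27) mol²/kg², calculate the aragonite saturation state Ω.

Ω = 3.33

α₂ = 1 / (1 + [H⁺]/K2 + [H⁺]²/(K1K2)) = 1 / (1 + 10^+0.99 + 10^-1.25)
   = 1 / (1 + 9.7724 + 0.056234) = 1/10.829 = 0.09235
[CO3²⁻] = α₂ × DIC = 0.09235 × 1.86 = 0.1718 mmol/kg
Ksp = 10^(−6.27) = 5.370×10^-7
Ω = [Ca²⁺][CO3²⁻]/Ksp = (10.4×10^-3)(1.718×10^-4) / 5.370×10^-7 = 3.33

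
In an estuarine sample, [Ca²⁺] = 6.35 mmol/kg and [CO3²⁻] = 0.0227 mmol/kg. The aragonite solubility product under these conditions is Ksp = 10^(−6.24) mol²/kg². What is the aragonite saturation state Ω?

Ksp = 10^(−6.24) = 5.754×10^-7
Ω = [Ca²⁺][CO3²⁻]/Ksp = (6.35×10^-3)(0.0227×10^-3) / 5.754×10^-7 = 0.250

Ω = 0.250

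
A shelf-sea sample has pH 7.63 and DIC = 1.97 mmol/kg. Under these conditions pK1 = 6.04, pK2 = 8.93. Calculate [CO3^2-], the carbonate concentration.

α₂ = 1 / (1 + [H⁺]/K2 + [H⁺]²/(K1K2)) = 1 / (1 + 10^+1.30 + 10^-0.29)
   = 1 / (1 + 19.953 + 0.51286) = 1/21.465 = 0.04659
[CO3²⁻] = α₂ × DIC = 0.04659 × 1.97 = 0.0918 mmol/kg

[CO3²⁻] = 0.0918 mmol/kg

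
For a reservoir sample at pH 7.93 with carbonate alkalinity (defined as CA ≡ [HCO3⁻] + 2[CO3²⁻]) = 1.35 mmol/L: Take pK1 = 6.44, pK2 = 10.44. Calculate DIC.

DIC = 1.39 mmol/L

CA = [HCO3⁻] + 2[CO3²⁻] = (α₁ + 2α₂)·DIC
At pH 7.93: [H⁺]/K1 = 10^-1.49 = 0.032359, K2/[H⁺] = 10^-2.51 = 0.0030903
α₁ = 1/(1 + 0.032359 + 0.0030903) = 1/1.0354 = 0.9658; α₂ = α₁·K2/[H⁺] = 0.002984
α₁ + 2α₂ = 0.9717
DIC = CA / (α₁ + 2α₂) = 1.35 / 0.9717 = 1.39 mmol/L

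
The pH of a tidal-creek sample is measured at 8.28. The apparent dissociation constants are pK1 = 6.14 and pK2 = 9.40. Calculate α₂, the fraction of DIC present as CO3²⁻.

α₂ = 0.0700

α₂ = 1 / (1 + [H⁺]/K2 + [H⁺]²/(K1K2)) = 1 / (1 + 10^+1.12 + 10^-1.02)
   = 1 / (1 + 13.183 + 0.095499) = 1/14.278 = 0.07004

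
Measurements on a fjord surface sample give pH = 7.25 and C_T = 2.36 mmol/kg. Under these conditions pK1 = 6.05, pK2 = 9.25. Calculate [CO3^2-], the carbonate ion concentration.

[CO3²⁻] = 0.0220 mmol/kg

α₂ = 1 / (1 + [H⁺]/K2 + [H⁺]²/(K1K2)) = 1 / (1 + 10^+2.00 + 10^+0.80)
   = 1 / (1 + 100.00 + 6.3096) = 1/107.31 = 0.009319
[CO3²⁻] = α₂ × DIC = 0.009319 × 2.36 = 0.0220 mmol/kg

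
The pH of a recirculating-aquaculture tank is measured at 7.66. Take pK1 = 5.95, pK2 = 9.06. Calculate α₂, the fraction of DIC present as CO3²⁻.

α₂ = 0.0376

α₂ = 1 / (1 + [H⁺]/K2 + [H⁺]²/(K1K2)) = 1 / (1 + 10^+1.40 + 10^-0.31)
   = 1 / (1 + 25.119 + 0.48978) = 1/26.609 = 0.03758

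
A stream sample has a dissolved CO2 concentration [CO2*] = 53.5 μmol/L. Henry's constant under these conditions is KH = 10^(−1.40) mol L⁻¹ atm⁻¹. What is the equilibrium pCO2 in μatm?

KH = 10^(−1.40) = 3.981×10^-2 mol L⁻¹ atm⁻¹
pCO2 = [CO2*]/KH = 53.5×10^-6 / 3.981×10^-2 = 1.34×10^-3 atm = 1340 μatm

pCO2 = 1340 μatm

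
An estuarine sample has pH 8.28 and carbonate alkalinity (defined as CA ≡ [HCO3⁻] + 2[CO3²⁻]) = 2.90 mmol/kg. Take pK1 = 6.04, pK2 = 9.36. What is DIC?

DIC = 2.71 mmol/kg

CA = [HCO3⁻] + 2[CO3²⁻] = (α₁ + 2α₂)·DIC
At pH 8.28: [H⁺]/K1 = 10^-2.24 = 0.0057544, K2/[H⁺] = 10^-1.08 = 0.083176
α₁ = 1/(1 + 0.0057544 + 0.083176) = 1/1.0889 = 0.9183; α₂ = α₁·K2/[H⁺] = 0.07638
α₁ + 2α₂ = 1.0711
DIC = CA / (α₁ + 2α₂) = 2.90 / 1.0711 = 2.71 mmol/kg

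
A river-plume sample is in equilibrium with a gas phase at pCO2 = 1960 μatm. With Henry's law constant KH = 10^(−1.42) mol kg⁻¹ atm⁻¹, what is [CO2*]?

KH = 10^(−1.42) = 3.802×10^-2 mol kg⁻¹ atm⁻¹
[CO2*] = KH · pCO2 = 3.802×10^-2 × 1960×10^-6 atm = 7.45×10^-5 mol/kg

[CO2*] = 74.5 μmol/kg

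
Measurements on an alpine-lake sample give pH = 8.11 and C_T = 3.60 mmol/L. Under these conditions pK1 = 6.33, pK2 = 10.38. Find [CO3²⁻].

α₂ = 1 / (1 + [H⁺]/K2 + [H⁺]²/(K1K2)) = 1 / (1 + 10^+2.27 + 10^+0.49)
   = 1 / (1 + 186.21 + 3.0903) = 1/190.30 = 0.005255
[CO3²⁻] = α₂ × DIC = 0.005255 × 3.60 = 0.0189 mmol/L = 18.9 μmol/L

[CO3²⁻] = 18.9 μmol/L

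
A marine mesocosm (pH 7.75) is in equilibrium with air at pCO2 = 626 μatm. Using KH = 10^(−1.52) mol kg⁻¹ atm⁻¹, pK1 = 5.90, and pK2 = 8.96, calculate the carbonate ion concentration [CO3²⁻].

[CO2*] = KH · pCO2 = 10^(−1.52) × 626×10^-6 = 1.890×10^-5 mol/kg
α₀ = 1/(1 + K1/[H⁺] + K1K2/[H⁺]²) = 1/(1 + 10^+1.85 + 10^+0.64) = 0.01313
DIC = [CO2*]/α₀ = 1.890×10^-5 / 0.01313 = 1.440 mmol/kg
[CO3²⁻] = α₂·DIC; α₂ = 0.05732, so [CO3²⁻] = 0.05732 × 1.440 = 0.0825 mmol/kg

[CO3²⁻] = 0.0825 mmol/kg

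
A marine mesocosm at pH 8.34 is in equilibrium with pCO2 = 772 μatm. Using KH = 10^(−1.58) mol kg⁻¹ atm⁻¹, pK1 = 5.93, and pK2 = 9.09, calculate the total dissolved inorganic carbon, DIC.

DIC = 6.17 mmol/kg

[CO2*] = KH · pCO2 = 10^(−1.58) × 772×10^-6 = 2.031×10^-5 mol/kg
α₀ = 1/(1 + K1/[H⁺] + K1K2/[H⁺]²) = 1/(1 + 10^+2.41 + 10^+1.66) = 0.003292
DIC = [CO2*]/α₀ = 2.031×10^-5 / 0.003292 = 6.17 mmol/kg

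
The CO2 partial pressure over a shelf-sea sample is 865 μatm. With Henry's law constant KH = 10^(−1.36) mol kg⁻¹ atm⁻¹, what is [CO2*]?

KH = 10^(−1.36) = 4.365×10^-2 mol kg⁻¹ atm⁻¹
[CO2*] = KH · pCO2 = 4.365×10^-2 × 865×10^-6 atm = 3.78×10^-5 mol/kg

[CO2*] = 37.8 μmol/kg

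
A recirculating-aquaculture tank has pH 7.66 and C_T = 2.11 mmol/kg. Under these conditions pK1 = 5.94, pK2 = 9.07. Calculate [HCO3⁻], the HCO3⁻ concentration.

α₁ = 1 / (1 + [H⁺]/K1 + K2/[H⁺]) = 1 / (1 + 10^-1.72 + 10^-1.41)
   = 1 / (1 + 0.019055 + 0.038905) = 1/1.0580 = 0.9452
[HCO3⁻] = α₁ × DIC = 0.9452 × 2.11 = 1.99 mmol/kg

[HCO3⁻] = 1.99 mmol/kg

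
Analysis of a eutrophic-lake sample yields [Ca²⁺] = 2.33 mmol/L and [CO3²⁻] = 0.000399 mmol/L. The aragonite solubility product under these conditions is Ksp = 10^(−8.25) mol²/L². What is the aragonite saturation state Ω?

Ω = 0.165

Ksp = 10^(−8.25) = 5.623×10^-9
Ω = [Ca²⁺][CO3²⁻]/Ksp = (2.33×10^-3)(0.000399×10^-3) / 5.623×10^-9 = 0.165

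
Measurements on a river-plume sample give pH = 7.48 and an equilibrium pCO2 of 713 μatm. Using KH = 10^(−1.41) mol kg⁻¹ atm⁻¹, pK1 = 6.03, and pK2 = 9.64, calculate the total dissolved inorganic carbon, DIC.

[CO2*] = KH · pCO2 = 10^(−1.41) × 713×10^-6 = 2.774×10^-5 mol/kg
α₀ = 1/(1 + K1/[H⁺] + K1K2/[H⁺]²) = 1/(1 + 10^+1.45 + 10^-0.71) = 0.03404
DIC = [CO2*]/α₀ = 2.774×10^-5 / 0.03404 = 0.815 mmol/kg

DIC = 0.815 mmol/kg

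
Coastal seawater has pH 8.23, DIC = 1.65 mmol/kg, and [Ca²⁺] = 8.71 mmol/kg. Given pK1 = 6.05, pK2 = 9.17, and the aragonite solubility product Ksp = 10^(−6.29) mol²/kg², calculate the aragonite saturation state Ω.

Ω = 2.87

α₂ = 1 / (1 + [H⁺]/K2 + [H⁺]²/(K1K2)) = 1 / (1 + 10^+0.94 + 10^-1.24)
   = 1 / (1 + 8.7096 + 0.057544) = 1/9.7672 = 0.1024
[CO3²⁻] = α₂ × DIC = 0.1024 × 1.65 = 0.1689 mmol/kg
Ksp = 10^(−6.29) = 5.129×10^-7
Ω = [Ca²⁺][CO3²⁻]/Ksp = (8.71×10^-3)(1.689×10^-4) / 5.129×10^-7 = 2.87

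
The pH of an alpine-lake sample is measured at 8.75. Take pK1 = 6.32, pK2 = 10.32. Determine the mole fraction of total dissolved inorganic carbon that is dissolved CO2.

α₀ = 0.00360

α₀ = 1 / (1 + K1/[H⁺] + K1K2/[H⁺]²) = 1 / (1 + 10^+2.43 + 10^+0.86)
   = 1 / (1 + 269.15 + 7.2444) = 1/277.40 = 0.003605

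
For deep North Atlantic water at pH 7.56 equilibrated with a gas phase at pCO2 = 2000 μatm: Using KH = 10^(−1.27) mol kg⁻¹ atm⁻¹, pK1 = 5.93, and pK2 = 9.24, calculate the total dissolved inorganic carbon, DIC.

DIC = 4.78 mmol/kg

[CO2*] = KH · pCO2 = 10^(−1.27) × 2000×10^-6 = 1.074×10^-4 mol/kg
α₀ = 1/(1 + K1/[H⁺] + K1K2/[H⁺]²) = 1/(1 + 10^+1.63 + 10^-0.05) = 0.02245
DIC = [CO2*]/α₀ = 1.074×10^-4 / 0.02245 = 4.78 mmol/kg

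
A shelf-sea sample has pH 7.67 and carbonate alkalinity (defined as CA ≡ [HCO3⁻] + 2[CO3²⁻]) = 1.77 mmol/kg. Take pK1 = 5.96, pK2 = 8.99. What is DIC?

DIC = 1.72 mmol/kg

CA = [HCO3⁻] + 2[CO3²⁻] = (α₁ + 2α₂)·DIC
At pH 7.67: [H⁺]/K1 = 10^-1.71 = 0.019498, K2/[H⁺] = 10^-1.32 = 0.047863
α₁ = 1/(1 + 0.019498 + 0.047863) = 1/1.0674 = 0.9369; α₂ = α₁·K2/[H⁺] = 0.04484
α₁ + 2α₂ = 1.0266
DIC = CA / (α₁ + 2α₂) = 1.77 / 1.0266 = 1.72 mmol/kg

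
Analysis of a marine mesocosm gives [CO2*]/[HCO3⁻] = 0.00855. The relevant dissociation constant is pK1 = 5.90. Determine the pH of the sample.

From K1 = [H⁺][HCO3⁻]/[CO2*]:  pH = pK1 − log₁₀([CO2*]/[HCO3⁻])
log₁₀(0.00855) = -2.068
pH = 5.90 − (-2.068) = 7.97

pH = 7.97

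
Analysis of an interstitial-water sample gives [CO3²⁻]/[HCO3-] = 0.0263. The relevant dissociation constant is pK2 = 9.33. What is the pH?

From K2 = [H⁺][CO3²⁻]/[HCO3-]:  pH = pK2 + log₁₀([CO3²⁻]/[HCO3-])
log₁₀(0.0263) = -1.580
pH = 9.33 + (-1.580) = 7.75

pH = 7.75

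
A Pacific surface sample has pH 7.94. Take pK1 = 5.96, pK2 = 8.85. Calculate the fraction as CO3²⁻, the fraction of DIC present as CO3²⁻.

α₂ = 1 / (1 + [H⁺]/K2 + [H⁺]²/(K1K2)) = 1 / (1 + 10^+0.91 + 10^-1.07)
   = 1 / (1 + 8.1283 + 0.085114) = 1/9.2134 = 0.1085

α₂ = 0.109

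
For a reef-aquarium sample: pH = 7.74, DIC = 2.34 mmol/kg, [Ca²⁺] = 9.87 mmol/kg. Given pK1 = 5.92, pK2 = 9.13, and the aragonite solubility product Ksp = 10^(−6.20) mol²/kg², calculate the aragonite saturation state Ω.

Ω = 1.41

α₂ = 1 / (1 + [H⁺]/K2 + [H⁺]²/(K1K2)) = 1 / (1 + 10^+1.39 + 10^-0.43)
   = 1 / (1 + 24.547 + 0.37154) = 1/25.919 = 0.03858
[CO3²⁻] = α₂ × DIC = 0.03858 × 2.34 = 0.09028 mmol/kg
Ksp = 10^(−6.20) = 6.310×10^-7
Ω = [Ca²⁺][CO3²⁻]/Ksp = (9.87×10^-3)(9.028×10^-5) / 6.310×10^-7 = 1.41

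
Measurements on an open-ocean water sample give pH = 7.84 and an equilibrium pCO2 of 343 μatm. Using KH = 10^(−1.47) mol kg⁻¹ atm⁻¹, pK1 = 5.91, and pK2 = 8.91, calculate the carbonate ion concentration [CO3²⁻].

[CO2*] = KH · pCO2 = 10^(−1.47) × 343×10^-6 = 1.162×10^-5 mol/kg
α₀ = 1/(1 + K1/[H⁺] + K1K2/[H⁺]²) = 1/(1 + 10^+1.93 + 10^+0.86) = 0.01071
DIC = [CO2*]/α₀ = 1.162×10^-5 / 0.01071 = 1.085 mmol/kg
[CO3²⁻] = α₂·DIC; α₂ = 0.07760, so [CO3²⁻] = 0.07760 × 1.085 = 0.0842 mmol/kg

[CO3²⁻] = 0.0842 mmol/kg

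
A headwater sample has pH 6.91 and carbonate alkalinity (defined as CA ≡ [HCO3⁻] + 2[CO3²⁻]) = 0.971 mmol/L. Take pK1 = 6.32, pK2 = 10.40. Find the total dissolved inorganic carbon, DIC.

DIC = 1.22 mmol/L

CA = [HCO3⁻] + 2[CO3²⁻] = (α₁ + 2α₂)·DIC
At pH 6.91: [H⁺]/K1 = 10^-0.59 = 0.25704, K2/[H⁺] = 10^-3.49 = 0.00032359
α₁ = 1/(1 + 0.25704 + 0.00032359) = 1/1.2574 = 0.7953; α₂ = α₁·K2/[H⁺] = 0.0002574
α₁ + 2α₂ = 0.7958
DIC = CA / (α₁ + 2α₂) = 0.971 / 0.7958 = 1.22 mmol/L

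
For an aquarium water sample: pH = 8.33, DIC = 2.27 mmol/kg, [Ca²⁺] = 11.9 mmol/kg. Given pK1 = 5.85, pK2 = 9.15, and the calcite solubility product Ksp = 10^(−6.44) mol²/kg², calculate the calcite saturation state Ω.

Ω = 9.75

α₂ = 1 / (1 + [H⁺]/K2 + [H⁺]²/(K1K2)) = 1 / (1 + 10^+0.82 + 10^-1.66)
   = 1 / (1 + 6.6069 + 0.021878) = 1/7.6288 = 0.1311
[CO3²⁻] = α₂ × DIC = 0.1311 × 2.27 = 0.2976 mmol/kg
Ksp = 10^(−6.44) = 3.631×10^-7
Ω = [Ca²⁺][CO3²⁻]/Ksp = (11.9×10^-3)(2.976×10^-4) / 3.631×10^-7 = 9.75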